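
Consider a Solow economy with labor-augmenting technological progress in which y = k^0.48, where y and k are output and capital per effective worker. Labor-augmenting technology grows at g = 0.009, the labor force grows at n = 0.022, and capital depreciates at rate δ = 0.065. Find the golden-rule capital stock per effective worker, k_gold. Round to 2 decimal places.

The effective depreciation rate is n + g + δ = 0.022 + 0.009 + 0.065 = 0.096.
Setting f'(k) = n+g+δ gives 0.48·k^(0.48−1) = 0.096, hence k_gold = (0.48/0.096)^(1/0.52) ≈ 22.0888.

k_gold ≈ 22.09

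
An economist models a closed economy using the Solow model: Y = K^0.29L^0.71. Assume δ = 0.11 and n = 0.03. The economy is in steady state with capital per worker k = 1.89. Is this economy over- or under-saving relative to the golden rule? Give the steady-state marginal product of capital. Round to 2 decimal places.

under-saving; MPK ≈ 0.18

Break-even investment rate: n + δ = 0.03 + 0.11 = 0.14.
MPK = 0.29·k^(0.29−1) = 0.29·1.89^(-0.71) ≈ 0.1845.
MPK > 0.14, so the economy is dynamically efficient (under-saving).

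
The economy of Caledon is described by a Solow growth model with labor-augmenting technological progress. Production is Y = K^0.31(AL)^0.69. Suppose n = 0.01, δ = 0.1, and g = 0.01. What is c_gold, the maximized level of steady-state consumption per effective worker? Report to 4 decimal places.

c_gold ≈ 1.0569

n + g + δ = 0.01 + 0.01 + 0.1 = 0.12.
Golden rule sets MPK = n+g+δ: 0.31·k^(0.31−1) = 0.12, so k_gold = (0.31/0.12)^(1/0.69) ≈ 3.9570.
y_gold = 3.9570^0.31 ≈ 1.5317.
c_gold = y_gold − (n+g+δ)·k_gold = 1.5317 − 0.12·3.9570 ≈ 1.0569.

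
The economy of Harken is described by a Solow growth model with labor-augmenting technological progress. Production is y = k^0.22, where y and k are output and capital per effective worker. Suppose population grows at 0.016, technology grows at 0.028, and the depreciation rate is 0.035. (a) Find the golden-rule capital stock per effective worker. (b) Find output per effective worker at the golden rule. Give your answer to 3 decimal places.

Capital per effective worker breaks even when investment replaces (n + g + δ)·k; here n + g + δ = 0.079.
Setting f'(k) = n+g+δ gives 0.22·k^(0.22−1) = 0.079, hence k_gold = (0.22/0.079)^(1/0.78) ≈ 3.7175.
y_gold = 3.7175^0.22 ≈ 1.3349.

(a) k_gold ≈ 3.717; (b) y_gold ≈ 1.335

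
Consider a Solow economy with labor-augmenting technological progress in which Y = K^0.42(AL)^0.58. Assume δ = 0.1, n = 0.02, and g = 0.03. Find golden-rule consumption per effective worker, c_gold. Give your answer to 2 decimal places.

The effective depreciation rate is n + g + δ = 0.02 + 0.03 + 0.1 = 0.15.
At the golden rule the marginal product of capital equals n+g+δ: 0.42·k^(0.42−1) = 0.15. Solving, k_gold = (0.42/0.15)^(1/0.58) ≈ 5.9015.
y_gold = 5.9015^0.42 ≈ 2.1077.
c_gold = y_gold − (n+g+δ)·k_gold = 2.1077 − 0.15·5.9015 ≈ 1.2225.

c_gold ≈ 1.22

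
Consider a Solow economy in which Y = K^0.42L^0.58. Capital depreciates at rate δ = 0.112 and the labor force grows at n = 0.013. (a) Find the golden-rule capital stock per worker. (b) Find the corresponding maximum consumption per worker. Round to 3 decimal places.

n + δ = 0.013 + 0.112 = 0.125.
Maximizing c = f(k) − (n+δ)·k gives f'(k) = n+δ, i.e. 0.42·k^(0.42−1) = 0.125, so k_gold = (0.42/0.125)^(1/0.58) ≈ 8.0813.
y_gold = 8.0813^0.42 ≈ 2.4052; c_gold = y_gold − 0.125·k_gold ≈ 1.3950.

(a) k_gold ≈ 8.081; (b) c_gold ≈ 1.395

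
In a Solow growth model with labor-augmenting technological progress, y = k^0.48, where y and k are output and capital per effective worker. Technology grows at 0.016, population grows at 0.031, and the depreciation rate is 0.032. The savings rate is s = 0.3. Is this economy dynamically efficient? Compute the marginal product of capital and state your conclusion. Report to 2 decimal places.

dynamically efficient; MPK ≈ 0.13

Capital per effective worker breaks even when investment replaces (n + g + δ)·k; here n + g + δ = 0.079.
Steady-state k*: s·k^0.48 = 0.079·k gives k* = (0.3/0.079)^(1/0.52) ≈ 13.0140.
MPK = 0.48·13.0140^(-0.52) ≈ 0.1264.
MPK > n+g+δ = 0.079, so the economy is dynamically efficient (under-saving).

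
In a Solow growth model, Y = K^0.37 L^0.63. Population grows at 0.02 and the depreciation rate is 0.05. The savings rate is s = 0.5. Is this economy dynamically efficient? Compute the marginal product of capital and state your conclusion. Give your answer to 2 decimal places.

dynamically inefficient; MPK ≈ 0.05

Capital per worker breaks even when investment replaces (n + δ)·k; here n + δ = 0.07.
Steady-state k*: s·k^0.37 = 0.07·k gives k* = (0.5/0.07)^(1/0.63) ≈ 22.6648.
MPK = 0.37·22.6648^(-0.63) ≈ 0.0518.
MPK < n+δ = 0.07, so the economy is dynamically inefficient (over-saving).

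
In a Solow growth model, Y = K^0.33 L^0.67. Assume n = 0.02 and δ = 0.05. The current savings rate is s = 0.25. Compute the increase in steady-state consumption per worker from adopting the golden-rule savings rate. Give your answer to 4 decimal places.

Capital per worker breaks even when investment replaces (n + δ)·k; here n + δ = 0.07.
Current steady state (s = 0.25): k* = (0.25/0.07)^(1/0.67) ≈ 6.6856, y* = 6.6856^0.33 ≈ 1.8720, c* = (1−0.25)·1.8720 ≈ 1.4040.
At the golden rule the marginal product of capital equals n+δ: 0.33·k^(0.33−1) = 0.07. Solving, k_gold = (0.33/0.07)^(1/0.67) ≈ 10.1181.
y_gold = 10.1181^0.33 ≈ 2.1463, c_gold = y_gold − 0.07·k_gold ≈ 1.4380.
Gain: Δc = 1.4380 − 1.4040 ≈ 0.0340.

Δc ≈ 0.0340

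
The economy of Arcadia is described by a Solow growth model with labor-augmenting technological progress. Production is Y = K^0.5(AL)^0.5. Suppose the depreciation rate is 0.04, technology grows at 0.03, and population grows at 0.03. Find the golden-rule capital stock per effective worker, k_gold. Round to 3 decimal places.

k_gold ≈ 25.000

Capital per effective worker breaks even when investment replaces (n + g + δ)·k; here n + g + δ = 0.1.
Setting f'(k) = n+g+δ gives 0.5·k^(0.5−1) = 0.1, hence k_gold = (0.5/0.1)^(1/0.5) ≈ 25.0000.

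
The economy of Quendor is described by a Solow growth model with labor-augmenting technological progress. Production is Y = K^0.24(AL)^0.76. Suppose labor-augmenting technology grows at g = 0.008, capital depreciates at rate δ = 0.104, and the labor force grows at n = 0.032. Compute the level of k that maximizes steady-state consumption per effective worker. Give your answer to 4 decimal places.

The effective depreciation rate is n + g + δ = 0.032 + 0.008 + 0.104 = 0.144.
Setting f'(k) = n+g+δ gives 0.24·k^(0.24−1) = 0.144, hence k_gold = (0.24/0.144)^(1/0.76) ≈ 1.9584.

k_gold ≈ 1.9584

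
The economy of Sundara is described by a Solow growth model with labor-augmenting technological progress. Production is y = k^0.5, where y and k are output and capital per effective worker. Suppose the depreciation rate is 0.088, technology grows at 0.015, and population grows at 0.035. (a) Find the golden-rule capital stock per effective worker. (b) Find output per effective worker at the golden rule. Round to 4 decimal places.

(a) k_gold ≈ 13.1275; (b) y_gold ≈ 3.6232

The effective depreciation rate is n + g + δ = 0.035 + 0.015 + 0.088 = 0.138.
Maximizing c = f(k) − (n+g+δ)·k gives f'(k) = n+g+δ, i.e. 0.5·k^(0.5−1) = 0.138, so k_gold = (0.5/0.138)^(1/0.5) ≈ 13.1275.
y_gold = 13.1275^0.5 ≈ 3.6232.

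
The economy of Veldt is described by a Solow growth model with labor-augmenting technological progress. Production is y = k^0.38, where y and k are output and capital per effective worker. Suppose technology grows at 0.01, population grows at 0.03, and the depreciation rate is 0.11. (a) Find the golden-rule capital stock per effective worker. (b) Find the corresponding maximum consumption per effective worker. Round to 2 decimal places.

Break-even investment rate: n + g + δ = 0.03 + 0.01 + 0.11 = 0.15.
Setting f'(k) = n+g+δ gives 0.38·k^(0.38−1) = 0.15, hence k_gold = (0.38/0.15)^(1/0.62) ≈ 4.4783.
y_gold = 4.4783^0.38 ≈ 1.7678; c_gold = y_gold − 0.15·k_gold ≈ 1.0960.

(a) k_gold ≈ 4.48; (b) c_gold ≈ 1.10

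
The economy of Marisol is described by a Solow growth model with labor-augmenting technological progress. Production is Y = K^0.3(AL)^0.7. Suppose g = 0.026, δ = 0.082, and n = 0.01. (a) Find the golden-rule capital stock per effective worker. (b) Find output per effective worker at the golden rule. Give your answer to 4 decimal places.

(a) k_gold ≈ 3.7924; (b) y_gold ≈ 1.4917

The effective depreciation rate is n + g + δ = 0.01 + 0.026 + 0.082 = 0.118.
Golden rule sets MPK = n+g+δ: 0.3·k^(0.3−1) = 0.118, so k_gold = (0.3/0.118)^(1/0.7) ≈ 3.7924.
y_gold = 3.7924^0.3 ≈ 1.4917.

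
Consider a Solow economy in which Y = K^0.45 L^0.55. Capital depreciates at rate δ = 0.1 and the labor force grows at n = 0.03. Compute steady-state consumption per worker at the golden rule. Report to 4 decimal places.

c_gold ≈ 1.5191

n + δ = 0.03 + 0.1 = 0.13.
At the golden rule the marginal product of capital equals n+δ: 0.45·k^(0.45−1) = 0.13. Solving, k_gold = (0.45/0.13)^(1/0.55) ≈ 9.5607.
y_gold = 9.5607^0.45 ≈ 2.7620.
c_gold = y_gold − (n+δ)·k_gold = 2.7620 − 0.13·9.5607 ≈ 1.5191.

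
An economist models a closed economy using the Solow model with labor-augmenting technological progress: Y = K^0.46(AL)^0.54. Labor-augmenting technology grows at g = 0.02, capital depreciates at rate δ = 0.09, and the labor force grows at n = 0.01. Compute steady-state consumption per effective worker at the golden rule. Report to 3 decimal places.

n + g + δ = 0.01 + 0.02 + 0.09 = 0.12.
Maximizing c = f(k) − (n+g+δ)·k gives f'(k) = n+g+δ, i.e. 0.46·k^(0.46−1) = 0.12, so k_gold = (0.46/0.12)^(1/0.54) ≈ 12.0420.
y_gold = 12.0420^0.46 ≈ 3.1414.
c_gold = y_gold − (n+g+δ)·k_gold = 3.1414 − 0.12·12.0420 ≈ 1.6963.

c_gold ≈ 1.696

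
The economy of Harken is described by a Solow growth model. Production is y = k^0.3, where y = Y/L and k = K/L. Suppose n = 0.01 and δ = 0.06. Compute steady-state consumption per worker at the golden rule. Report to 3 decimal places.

The effective depreciation rate is n + δ = 0.01 + 0.06 = 0.07.
Setting f'(k) = n+δ gives 0.3·k^(0.3−1) = 0.07, hence k_gold = (0.3/0.07)^(1/0.7) ≈ 7.9963.
y_gold = 7.9963^0.3 ≈ 1.8658.
c_gold = y_gold − (n+δ)·k_gold = 1.8658 − 0.07·7.9963 ≈ 1.3061.

c_gold ≈ 1.306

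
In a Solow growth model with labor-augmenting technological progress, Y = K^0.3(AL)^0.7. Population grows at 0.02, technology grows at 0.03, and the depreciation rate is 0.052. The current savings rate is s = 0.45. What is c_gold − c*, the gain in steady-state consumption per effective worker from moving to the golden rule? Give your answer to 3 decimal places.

Capital per effective worker breaks even when investment replaces (n + g + δ)·k; here n + g + δ = 0.102.
Current steady state (s = 0.45): k* = (0.45/0.102)^(1/0.7) ≈ 8.3344, y* = 8.3344^0.3 ≈ 1.8891, c* = (1−0.45)·1.8891 ≈ 1.0390.
At the golden rule the marginal product of capital equals n+g+δ: 0.3·k^(0.3−1) = 0.102. Solving, k_gold = (0.3/0.102)^(1/0.7) ≈ 4.6700.
y_gold = 4.6700^0.3 ≈ 1.5878, c_gold = y_gold − 0.102·k_gold ≈ 1.1115.
Gain: Δc = 1.1115 − 1.0390 ≈ 0.0724.

Δc ≈ 0.072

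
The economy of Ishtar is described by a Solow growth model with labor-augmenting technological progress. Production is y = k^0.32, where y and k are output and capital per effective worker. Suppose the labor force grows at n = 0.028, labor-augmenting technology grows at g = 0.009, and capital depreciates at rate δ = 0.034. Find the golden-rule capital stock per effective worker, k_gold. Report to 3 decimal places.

k_gold ≈ 9.154

Break-even investment rate: n + g + δ = 0.028 + 0.009 + 0.034 = 0.071.
Setting f'(k) = n+g+δ gives 0.32·k^(0.32−1) = 0.071, hence k_gold = (0.32/0.071)^(1/0.68) ≈ 9.1539.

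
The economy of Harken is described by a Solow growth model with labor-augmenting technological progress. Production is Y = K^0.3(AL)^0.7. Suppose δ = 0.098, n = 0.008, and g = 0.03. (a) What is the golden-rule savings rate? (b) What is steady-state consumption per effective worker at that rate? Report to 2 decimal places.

(a) s_gold = 0.30; (b) c_gold ≈ 0.98

n + g + δ = 0.008 + 0.03 + 0.098 = 0.136.
For Cobb-Douglas, s_gold equals capital's share: s_gold = 0.3.
Golden rule sets MPK = n+g+δ: 0.3·k^(0.3−1) = 0.136, so k_gold = (0.3/0.136)^(1/0.7) ≈ 3.0962.
y_gold = 3.0962^0.3 ≈ 1.4036; c_gold = (1−0.3)·y_gold ≈ 0.9825.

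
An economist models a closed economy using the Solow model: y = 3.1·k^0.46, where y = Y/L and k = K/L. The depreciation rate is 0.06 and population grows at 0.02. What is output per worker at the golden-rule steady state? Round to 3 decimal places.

y_gold ≈ 36.062

Capital per worker breaks even when investment replaces (n + δ)·k; here n + δ = 0.08.
Golden rule sets MPK = n+δ: 0.46·3.1·k^(0.46−1) = 0.08, so k_gold = (0.46·3.1/0.08)^(1/0.54) ≈ 207.3583.
Output: y_gold = 3.1·k_gold^0.46 = 3.1·207.3583^0.46 ≈ 36.0623.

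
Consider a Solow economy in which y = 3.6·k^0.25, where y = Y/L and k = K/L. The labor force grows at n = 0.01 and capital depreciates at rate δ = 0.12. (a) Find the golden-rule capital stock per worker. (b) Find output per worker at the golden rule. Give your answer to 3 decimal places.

The effective depreciation rate is n + δ = 0.01 + 0.12 = 0.13.
At the golden rule the marginal product of capital equals n+δ: 0.25·3.6·k^(0.25−1) = 0.13. Solving, k_gold = (0.25·3.6/0.13)^(1/0.75) ≈ 13.1947.
y_gold = 3.6·13.1947^0.25 ≈ 6.8612.

(a) k_gold ≈ 13.195; (b) y_gold ≈ 6.861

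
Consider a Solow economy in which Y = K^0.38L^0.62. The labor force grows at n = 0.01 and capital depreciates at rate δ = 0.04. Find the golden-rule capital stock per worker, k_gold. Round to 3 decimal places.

k_gold ≈ 26.343

n + δ = 0.01 + 0.04 = 0.05.
At the golden rule the marginal product of capital equals n+δ: 0.38·k^(0.38−1) = 0.05. Solving, k_gold = (0.38/0.05)^(1/0.62) ≈ 26.3431.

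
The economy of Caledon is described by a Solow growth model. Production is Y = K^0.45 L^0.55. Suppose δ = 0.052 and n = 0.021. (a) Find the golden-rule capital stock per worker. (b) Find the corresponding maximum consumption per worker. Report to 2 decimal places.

(a) k_gold ≈ 27.30; (b) c_gold ≈ 2.44

Break-even investment rate: n + δ = 0.021 + 0.052 = 0.073.
Maximizing c = f(k) − (n+δ)·k gives f'(k) = n+δ, i.e. 0.45·k^(0.45−1) = 0.073, so k_gold = (0.45/0.073)^(1/0.55) ≈ 27.3000.
y_gold = 27.3000^0.45 ≈ 4.4287; c_gold = y_gold − 0.073·k_gold ≈ 2.4358.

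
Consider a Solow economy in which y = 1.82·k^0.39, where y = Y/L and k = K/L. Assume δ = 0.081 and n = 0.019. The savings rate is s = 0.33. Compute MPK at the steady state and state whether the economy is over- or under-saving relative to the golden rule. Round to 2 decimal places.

under-saving; MPK ≈ 0.12

The effective depreciation rate is n + δ = 0.019 + 0.081 = 0.1.
Steady-state k*: s·A·k^0.39 = 0.1·k gives k* = (0.33·1.82/0.1)^(1/0.61) ≈ 18.8960.
MPK = 0.39·1.82·18.8960^(-0.61) ≈ 0.1182.
MPK > n+δ = 0.1, so the economy is dynamically efficient (under-saving).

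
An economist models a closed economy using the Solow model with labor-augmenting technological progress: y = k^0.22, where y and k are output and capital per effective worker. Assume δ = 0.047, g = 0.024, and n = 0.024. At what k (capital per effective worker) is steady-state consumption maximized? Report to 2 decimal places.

n + g + δ = 0.024 + 0.024 + 0.047 = 0.095.
Maximizing c = f(k) − (n+g+δ)·k gives f'(k) = n+g+δ, i.e. 0.22·k^(0.22−1) = 0.095, so k_gold = (0.22/0.095)^(1/0.78) ≈ 2.9347.

k_gold ≈ 2.93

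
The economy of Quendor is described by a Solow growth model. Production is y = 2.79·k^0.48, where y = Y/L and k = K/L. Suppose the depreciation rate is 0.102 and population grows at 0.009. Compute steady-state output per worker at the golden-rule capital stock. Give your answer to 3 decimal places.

The effective depreciation rate is n + δ = 0.009 + 0.102 = 0.111.
Setting f'(k) = n+δ gives 0.48·2.79·k^(0.48−1) = 0.111, hence k_gold = (0.48·2.79/0.111)^(1/0.52) ≈ 120.1852.
Output: y_gold = 2.79·k_gold^0.48 = 2.79·120.1852^0.48 ≈ 27.7928.

y_gold ≈ 27.793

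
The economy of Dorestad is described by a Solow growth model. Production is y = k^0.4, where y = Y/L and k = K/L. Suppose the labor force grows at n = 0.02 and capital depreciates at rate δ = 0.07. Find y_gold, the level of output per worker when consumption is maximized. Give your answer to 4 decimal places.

y_gold ≈ 2.7032

The effective depreciation rate is n + δ = 0.02 + 0.07 = 0.09.
Setting f'(k) = n+δ gives 0.4·k^(0.4−1) = 0.09, hence k_gold = (0.4/0.09)^(1/0.6) ≈ 12.0142.
Output: y_gold = k_gold^0.4 = 12.0142^0.4 ≈ 2.7032.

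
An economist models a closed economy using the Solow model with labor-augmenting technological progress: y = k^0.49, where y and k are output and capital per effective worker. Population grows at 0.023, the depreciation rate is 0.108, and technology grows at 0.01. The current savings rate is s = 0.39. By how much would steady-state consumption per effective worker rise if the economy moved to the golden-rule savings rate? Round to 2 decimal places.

The effective depreciation rate is n + g + δ = 0.023 + 0.01 + 0.108 = 0.141.
Current steady state (s = 0.39): k* = (0.39/0.141)^(1/0.51) ≈ 7.3513, y* = 7.3513^0.49 ≈ 2.6578, c* = (1−0.39)·2.6578 ≈ 1.6212.
Golden rule sets MPK = n+g+δ: 0.49·k^(0.49−1) = 0.141, so k_gold = (0.49/0.141)^(1/0.51) ≈ 11.5011.
y_gold = 11.5011^0.49 ≈ 3.3095, c_gold = y_gold − 0.141·k_gold ≈ 1.6878.
Gain: Δc = 1.6878 − 1.6212 ≈ 0.0666.

Δc ≈ 0.07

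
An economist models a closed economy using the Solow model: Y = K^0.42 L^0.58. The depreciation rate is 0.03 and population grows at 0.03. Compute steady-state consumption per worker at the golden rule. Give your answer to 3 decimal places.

c_gold ≈ 2.374

The effective depreciation rate is n + δ = 0.03 + 0.03 = 0.06.
Maximizing c = f(k) − (n+δ)·k gives f'(k) = n+δ, i.e. 0.42·k^(0.42−1) = 0.06, so k_gold = (0.42/0.06)^(1/0.58) ≈ 28.6461.
y_gold = 28.6461^0.42 ≈ 4.0923.
c_gold = y_gold − (n+δ)·k_gold = 4.0923 − 0.06·28.6461 ≈ 2.3735.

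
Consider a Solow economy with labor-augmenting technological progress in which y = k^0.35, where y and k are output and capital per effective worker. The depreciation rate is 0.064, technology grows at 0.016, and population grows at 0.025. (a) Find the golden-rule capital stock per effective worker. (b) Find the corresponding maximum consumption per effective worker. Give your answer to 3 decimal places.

n + g + δ = 0.025 + 0.016 + 0.064 = 0.105.
Maximizing c = f(k) − (n+g+δ)·k gives f'(k) = n+g+δ, i.e. 0.35·k^(0.35−1) = 0.105, so k_gold = (0.35/0.105)^(1/0.65) ≈ 6.3742.
y_gold = 6.3742^0.35 ≈ 1.9123; c_gold = y_gold − 0.105·k_gold ≈ 1.2430.

(a) k_gold ≈ 6.374; (b) c_gold ≈ 1.243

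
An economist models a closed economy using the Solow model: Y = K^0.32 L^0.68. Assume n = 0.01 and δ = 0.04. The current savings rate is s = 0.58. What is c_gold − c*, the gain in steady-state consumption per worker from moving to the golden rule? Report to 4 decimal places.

Δc ≈ 0.2979

Capital per worker breaks even when investment replaces (n + δ)·k; here n + δ = 0.05.
Current steady state (s = 0.58): k* = (0.58/0.05)^(1/0.68) ≈ 36.7603, y* = 36.7603^0.32 ≈ 3.1690, c* = (1−0.58)·3.1690 ≈ 1.3310.
At the golden rule the marginal product of capital equals n+δ: 0.32·k^(0.32−1) = 0.05. Solving, k_gold = (0.32/0.05)^(1/0.68) ≈ 15.3306.
y_gold = 15.3306^0.32 ≈ 2.3954, c_gold = y_gold − 0.05·k_gold ≈ 1.6289.
Gain: Δc = 1.6289 − 1.3310 ≈ 0.2979.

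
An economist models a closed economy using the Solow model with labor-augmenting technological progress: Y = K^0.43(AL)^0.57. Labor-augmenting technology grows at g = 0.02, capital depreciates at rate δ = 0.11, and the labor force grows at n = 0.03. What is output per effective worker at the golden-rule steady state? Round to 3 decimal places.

y_gold ≈ 2.108

n + g + δ = 0.03 + 0.02 + 0.11 = 0.16.
Maximizing c = f(k) − (n+g+δ)·k gives f'(k) = n+g+δ, i.e. 0.43·k^(0.43−1) = 0.16, so k_gold = (0.43/0.16)^(1/0.57) ≈ 5.6656.
Output: y_gold = k_gold^0.43 = 5.6656^0.43 ≈ 2.1081.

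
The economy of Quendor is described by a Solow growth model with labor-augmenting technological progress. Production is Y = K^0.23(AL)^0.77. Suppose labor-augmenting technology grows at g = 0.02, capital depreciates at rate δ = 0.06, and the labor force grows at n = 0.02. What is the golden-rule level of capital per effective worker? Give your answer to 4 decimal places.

k_gold ≈ 2.9497

n + g + δ = 0.02 + 0.02 + 0.06 = 0.1.
Golden rule sets MPK = n+g+δ: 0.23·k^(0.23−1) = 0.1, so k_gold = (0.23/0.1)^(1/0.77) ≈ 2.9497.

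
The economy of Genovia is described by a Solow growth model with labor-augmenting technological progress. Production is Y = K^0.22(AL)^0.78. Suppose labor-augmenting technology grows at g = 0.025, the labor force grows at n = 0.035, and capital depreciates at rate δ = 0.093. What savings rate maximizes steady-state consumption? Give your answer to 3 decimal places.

Break-even investment rate: n + g + δ = 0.035 + 0.025 + 0.093 = 0.153.
At the golden rule MPK = n+g+δ, and in any Cobb-Douglas steady state s = (n+g+δ)·k/y = MPK·k/y = capital's share 0.22.

s_gold = 0.220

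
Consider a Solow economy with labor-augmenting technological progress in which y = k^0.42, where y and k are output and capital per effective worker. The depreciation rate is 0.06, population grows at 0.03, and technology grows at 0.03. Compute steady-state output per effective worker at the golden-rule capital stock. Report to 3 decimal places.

n + g + δ = 0.03 + 0.03 + 0.06 = 0.12.
Golden rule sets MPK = n+g+δ: 0.42·k^(0.42−1) = 0.12, so k_gold = (0.42/0.12)^(1/0.58) ≈ 8.6706.
Output: y_gold = k_gold^0.42 = 8.6706^0.42 ≈ 2.4773.

y_gold ≈ 2.477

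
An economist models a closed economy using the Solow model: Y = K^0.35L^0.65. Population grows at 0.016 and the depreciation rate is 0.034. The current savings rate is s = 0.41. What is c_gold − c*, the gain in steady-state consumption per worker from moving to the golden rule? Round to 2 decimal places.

Δc ≈ 0.02

n + δ = 0.016 + 0.034 = 0.05.
Current steady state (s = 0.41): k* = (0.41/0.05)^(1/0.65) ≈ 25.4605, y* = 25.4605^0.35 ≈ 3.1049, c* = (1−0.41)·3.1049 ≈ 1.8319.
Golden rule sets MPK = n+δ: 0.35·k^(0.35−1) = 0.05, so k_gold = (0.35/0.05)^(1/0.65) ≈ 19.9596.
y_gold = 19.9596^0.35 ≈ 2.8514, c_gold = y_gold − 0.05·k_gold ≈ 1.8534.
Gain: Δc = 1.8534 − 1.8319 ≈ 0.0215.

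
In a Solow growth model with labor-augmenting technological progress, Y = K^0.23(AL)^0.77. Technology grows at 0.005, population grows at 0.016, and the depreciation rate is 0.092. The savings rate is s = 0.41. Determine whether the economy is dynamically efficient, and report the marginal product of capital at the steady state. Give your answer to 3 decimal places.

dynamically inefficient; MPK ≈ 0.063

Break-even investment rate: n + g + δ = 0.016 + 0.005 + 0.092 = 0.113.
Steady-state k*: s·k^0.23 = 0.113·k gives k* = (0.41/0.113)^(1/0.77) ≈ 5.3320.
MPK = 0.23·5.3320^(-0.77) ≈ 0.0634.
MPK < n+g+δ = 0.113, so the economy is dynamically inefficient (over-saving).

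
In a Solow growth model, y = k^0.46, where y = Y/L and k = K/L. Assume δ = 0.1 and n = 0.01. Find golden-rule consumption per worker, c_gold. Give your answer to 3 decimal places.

c_gold ≈ 1.827

Capital per worker breaks even when investment replaces (n + δ)·k; here n + δ = 0.11.
Setting f'(k) = n+δ gives 0.46·k^(0.46−1) = 0.11, hence k_gold = (0.46/0.11)^(1/0.54) ≈ 14.1474.
y_gold = 14.1474^0.46 ≈ 3.3831.
c_gold = y_gold − (n+δ)·k_gold = 3.3831 − 0.11·14.1474 ≈ 1.8269.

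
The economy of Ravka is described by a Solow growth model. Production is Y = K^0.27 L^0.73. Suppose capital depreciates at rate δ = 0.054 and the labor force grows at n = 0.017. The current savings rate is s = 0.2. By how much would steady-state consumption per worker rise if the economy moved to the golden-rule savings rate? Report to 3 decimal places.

Δc ≈ 0.023

n + δ = 0.017 + 0.054 = 0.071.
Current steady state (s = 0.2): k* = (0.2/0.071)^(1/0.73) ≈ 4.1317, y* = 4.1317^0.27 ≈ 1.4667, c* = (1−0.2)·1.4667 ≈ 1.1734.
Golden rule sets MPK = n+δ: 0.27·k^(0.27−1) = 0.071, so k_gold = (0.27/0.071)^(1/0.73) ≈ 6.2325.
y_gold = 6.2325^0.27 ≈ 1.6389, c_gold = y_gold − 0.071·k_gold ≈ 1.1964.
Gain: Δc = 1.1964 − 1.1734 ≈ 0.0230.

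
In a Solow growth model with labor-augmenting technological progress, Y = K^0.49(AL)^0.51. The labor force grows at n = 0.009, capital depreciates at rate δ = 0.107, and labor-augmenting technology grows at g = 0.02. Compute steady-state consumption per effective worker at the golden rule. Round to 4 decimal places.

The effective depreciation rate is n + g + δ = 0.009 + 0.02 + 0.107 = 0.136.
Golden rule sets MPK = n+g+δ: 0.49·k^(0.49−1) = 0.136, so k_gold = (0.49/0.136)^(1/0.51) ≈ 12.3448.
y_gold = 12.3448^0.49 ≈ 3.4263.
c_gold = y_gold − (n+g+δ)·k_gold = 3.4263 − 0.136·12.3448 ≈ 1.7474.

c_gold ≈ 1.7474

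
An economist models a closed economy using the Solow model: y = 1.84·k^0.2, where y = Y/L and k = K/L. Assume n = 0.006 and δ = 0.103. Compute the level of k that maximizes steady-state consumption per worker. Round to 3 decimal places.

Break-even investment rate: n + δ = 0.006 + 0.103 = 0.109.
At the golden rule the marginal product of capital equals n+δ: 0.2·1.84·k^(0.2−1) = 0.109. Solving, k_gold = (0.2·1.84/0.109)^(1/0.8) ≈ 4.5764.

k_gold ≈ 4.576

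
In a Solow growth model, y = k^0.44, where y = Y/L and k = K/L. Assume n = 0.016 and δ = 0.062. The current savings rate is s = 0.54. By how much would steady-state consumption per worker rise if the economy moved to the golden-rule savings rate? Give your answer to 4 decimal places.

n + δ = 0.016 + 0.062 = 0.078.
Current steady state (s = 0.54): k* = (0.54/0.078)^(1/0.56) ≈ 31.6617, y* = 31.6617^0.44 ≈ 4.5734, c* = (1−0.54)·4.5734 ≈ 2.1037.
Maximizing c = f(k) − (n+δ)·k gives f'(k) = n+δ, i.e. 0.44·k^(0.44−1) = 0.078, so k_gold = (0.44/0.078)^(1/0.56) ≈ 21.9640.
y_gold = 21.9640^0.44 ≈ 3.8936, c_gold = y_gold − 0.078·k_gold ≈ 2.1804.
Gain: Δc = 2.1804 − 2.1037 ≈ 0.0767.

Δc ≈ 0.0767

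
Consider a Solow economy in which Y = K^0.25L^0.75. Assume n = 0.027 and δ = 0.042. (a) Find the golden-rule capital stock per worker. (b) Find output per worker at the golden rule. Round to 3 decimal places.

(a) k_gold ≈ 5.565; (b) y_gold ≈ 1.536

The effective depreciation rate is n + δ = 0.027 + 0.042 = 0.069.
Golden rule sets MPK = n+δ: 0.25·k^(0.25−1) = 0.069, so k_gold = (0.25/0.069)^(1/0.75) ≈ 5.5649.
y_gold = 5.5649^0.25 ≈ 1.5359.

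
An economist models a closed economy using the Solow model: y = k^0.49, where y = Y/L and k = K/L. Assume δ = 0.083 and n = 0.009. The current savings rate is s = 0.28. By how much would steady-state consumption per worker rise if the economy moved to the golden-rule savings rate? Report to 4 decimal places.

The effective depreciation rate is n + δ = 0.009 + 0.083 = 0.092.
Current steady state (s = 0.28): k* = (0.28/0.092)^(1/0.51) ≈ 8.8672, y* = 8.8672^0.49 ≈ 2.9135, c* = (1−0.28)·2.9135 ≈ 2.0977.
At the golden rule the marginal product of capital equals n+δ: 0.49·k^(0.49−1) = 0.092. Solving, k_gold = (0.49/0.092)^(1/0.51) ≈ 26.5662.
y_gold = 26.5662^0.49 ≈ 4.9879, c_gold = y_gold − 0.092·k_gold ≈ 2.5439.
Gain: Δc = 2.5439 − 2.0977 ≈ 0.4461.

Δc ≈ 0.4461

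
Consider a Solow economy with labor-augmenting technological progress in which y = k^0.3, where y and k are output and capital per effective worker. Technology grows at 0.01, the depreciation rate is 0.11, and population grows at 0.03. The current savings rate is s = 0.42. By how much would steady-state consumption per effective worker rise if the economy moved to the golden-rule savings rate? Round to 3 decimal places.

Δc ≈ 0.040

n + g + δ = 0.03 + 0.01 + 0.11 = 0.15.
Current steady state (s = 0.42): k* = (0.42/0.15)^(1/0.7) ≈ 4.3531, y* = 4.3531^0.3 ≈ 1.5547, c* = (1−0.42)·1.5547 ≈ 0.9017.
Maximizing c = f(k) − (n+g+δ)·k gives f'(k) = n+g+δ, i.e. 0.3·k^(0.3−1) = 0.15, so k_gold = (0.3/0.15)^(1/0.7) ≈ 2.6918.
y_gold = 2.6918^0.3 ≈ 1.3459, c_gold = y_gold − 0.15·k_gold ≈ 0.9421.
Gain: Δc = 0.9421 − 0.9017 ≈ 0.0404.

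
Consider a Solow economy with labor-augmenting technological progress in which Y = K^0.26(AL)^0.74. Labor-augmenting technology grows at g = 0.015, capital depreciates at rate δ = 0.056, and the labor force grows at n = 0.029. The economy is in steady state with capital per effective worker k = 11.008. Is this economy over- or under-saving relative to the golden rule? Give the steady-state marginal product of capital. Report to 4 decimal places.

Capital per effective worker breaks even when investment replaces (n + g + δ)·k; here n + g + δ = 0.1.
MPK = 0.26·k^(0.26−1) = 0.26·11.008^(-0.74) ≈ 0.0441.
MPK < 0.1, so the economy is dynamically inefficient (over-saving).

over-saving; MPK ≈ 0.0441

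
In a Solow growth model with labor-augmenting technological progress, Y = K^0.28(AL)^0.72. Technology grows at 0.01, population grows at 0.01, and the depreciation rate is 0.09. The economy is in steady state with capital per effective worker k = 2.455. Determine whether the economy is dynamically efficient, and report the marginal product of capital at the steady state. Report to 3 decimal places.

dynamically efficient; MPK ≈ 0.147

Capital per effective worker breaks even when investment replaces (n + g + δ)·k; here n + g + δ = 0.11.
MPK = 0.28·k^(0.28−1) = 0.28·2.455^(-0.72) ≈ 0.1467.
MPK > 0.11, so the economy is dynamically efficient (under-saving).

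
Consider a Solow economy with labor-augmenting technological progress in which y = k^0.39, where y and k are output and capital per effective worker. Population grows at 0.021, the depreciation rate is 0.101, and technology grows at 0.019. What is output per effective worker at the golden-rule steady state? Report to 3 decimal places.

y_gold ≈ 1.916

Break-even investment rate: n + g + δ = 0.021 + 0.019 + 0.101 = 0.141.
Maximizing c = f(k) − (n+g+δ)·k gives f'(k) = n+g+δ, i.e. 0.39·k^(0.39−1) = 0.141, so k_gold = (0.39/0.141)^(1/0.61) ≈ 5.3007.
Output: y_gold = k_gold^0.39 = 5.3007^0.39 ≈ 1.9164.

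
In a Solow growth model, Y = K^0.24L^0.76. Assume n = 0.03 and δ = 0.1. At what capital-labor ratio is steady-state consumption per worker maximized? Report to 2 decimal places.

k_gold ≈ 2.24

The effective depreciation rate is n + δ = 0.03 + 0.1 = 0.13.
Maximizing c = f(k) − (n+δ)·k gives f'(k) = n+δ, i.e. 0.24·k^(0.24−1) = 0.13, so k_gold = (0.24/0.13)^(1/0.76) ≈ 2.2405.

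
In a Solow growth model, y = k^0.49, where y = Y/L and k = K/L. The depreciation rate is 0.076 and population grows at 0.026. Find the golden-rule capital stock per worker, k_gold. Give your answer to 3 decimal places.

k_gold ≈ 21.700

The effective depreciation rate is n + δ = 0.026 + 0.076 = 0.102.
Maximizing c = f(k) − (n+δ)·k gives f'(k) = n+δ, i.e. 0.49·k^(0.49−1) = 0.102, so k_gold = (0.49/0.102)^(1/0.51) ≈ 21.7001.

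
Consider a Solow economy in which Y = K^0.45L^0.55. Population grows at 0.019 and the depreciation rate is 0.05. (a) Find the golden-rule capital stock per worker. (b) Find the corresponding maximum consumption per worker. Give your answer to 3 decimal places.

Break-even investment rate: n + δ = 0.019 + 0.05 = 0.069.
Setting f'(k) = n+δ gives 0.45·k^(0.45−1) = 0.069, hence k_gold = (0.45/0.069)^(1/0.55) ≈ 30.2455.
y_gold = 30.2455^0.45 ≈ 4.6376; c_gold = y_gold − 0.069·k_gold ≈ 2.5507.

(a) k_gold ≈ 30.246; (b) c_gold ≈ 2.551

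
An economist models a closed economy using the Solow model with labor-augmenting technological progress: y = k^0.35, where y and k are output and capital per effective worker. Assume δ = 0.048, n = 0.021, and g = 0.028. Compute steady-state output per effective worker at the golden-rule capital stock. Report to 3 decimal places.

y_gold ≈ 1.996

The effective depreciation rate is n + g + δ = 0.021 + 0.028 + 0.048 = 0.097.
Golden rule sets MPK = n+g+δ: 0.35·k^(0.35−1) = 0.097, so k_gold = (0.35/0.097)^(1/0.65) ≈ 7.2008.
Output: y_gold = k_gold^0.35 = 7.2008^0.35 ≈ 1.9956.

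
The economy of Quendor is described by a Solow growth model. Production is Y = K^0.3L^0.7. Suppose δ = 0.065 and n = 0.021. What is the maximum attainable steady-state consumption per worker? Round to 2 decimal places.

Break-even investment rate: n + δ = 0.021 + 0.065 = 0.086.
At the golden rule the marginal product of capital equals n+δ: 0.3·k^(0.3−1) = 0.086. Solving, k_gold = (0.3/0.086)^(1/0.7) ≈ 5.9590.
y_gold = 5.9590^0.3 ≈ 1.7083.
c_gold = y_gold − (n+δ)·k_gold = 1.7083 − 0.086·5.9590 ≈ 1.1958.

c_gold ≈ 1.20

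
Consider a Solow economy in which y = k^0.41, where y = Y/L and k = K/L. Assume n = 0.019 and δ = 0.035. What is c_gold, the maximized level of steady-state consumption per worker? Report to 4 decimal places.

The effective depreciation rate is n + δ = 0.019 + 0.035 = 0.054.
Maximizing c = f(k) − (n+δ)·k gives f'(k) = n+δ, i.e. 0.41·k^(0.41−1) = 0.054, so k_gold = (0.41/0.054)^(1/0.59) ≈ 31.0589.
y_gold = 31.0589^0.41 ≈ 4.0907.
c_gold = y_gold − (n+δ)·k_gold = 4.0907 − 0.054·31.0589 ≈ 2.4135.

c_gold ≈ 2.4135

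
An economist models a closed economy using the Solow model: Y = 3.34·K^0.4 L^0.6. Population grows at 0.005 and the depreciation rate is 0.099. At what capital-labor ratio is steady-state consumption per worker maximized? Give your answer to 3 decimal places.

k_gold ≈ 70.462

Capital per worker breaks even when investment replaces (n + δ)·k; here n + δ = 0.104.
Golden rule sets MPK = n+δ: 0.4·3.34·k^(0.4−1) = 0.104, so k_gold = (0.4·3.34/0.104)^(1/0.6) ≈ 70.4620.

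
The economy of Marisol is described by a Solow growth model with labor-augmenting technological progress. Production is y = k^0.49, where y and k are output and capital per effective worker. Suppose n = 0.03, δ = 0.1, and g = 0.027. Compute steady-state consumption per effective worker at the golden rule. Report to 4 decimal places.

The effective depreciation rate is n + g + δ = 0.03 + 0.027 + 0.1 = 0.157.
Setting f'(k) = n+g+δ gives 0.49·k^(0.49−1) = 0.157, hence k_gold = (0.49/0.157)^(1/0.51) ≈ 9.3156.
y_gold = 9.3156^0.49 ≈ 2.9848.
c_gold = y_gold − (n+g+δ)·k_gold = 2.9848 − 0.157·9.3156 ≈ 1.5222.

c_gold ≈ 1.5222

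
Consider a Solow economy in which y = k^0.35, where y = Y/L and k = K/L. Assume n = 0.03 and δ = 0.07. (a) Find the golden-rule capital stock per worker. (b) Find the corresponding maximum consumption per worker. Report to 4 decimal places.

The effective depreciation rate is n + δ = 0.03 + 0.07 = 0.1.
Setting f'(k) = n+δ gives 0.35·k^(0.35−1) = 0.1, hence k_gold = (0.35/0.1)^(1/0.65) ≈ 6.8711.
y_gold = 6.8711^0.35 ≈ 1.9632; c_gold = y_gold − 0.1·k_gold ≈ 1.2761.

(a) k_gold ≈ 6.8711; (b) c_gold ≈ 1.2761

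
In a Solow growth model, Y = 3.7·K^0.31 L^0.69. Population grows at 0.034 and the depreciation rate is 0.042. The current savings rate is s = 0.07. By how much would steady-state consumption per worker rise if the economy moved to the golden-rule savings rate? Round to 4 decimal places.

n + δ = 0.034 + 0.042 = 0.076.
Current steady state (s = 0.07): k* = (0.07·3.7/0.076)^(1/0.69) ≈ 5.9118, y* = 3.7·5.9118^0.31 ≈ 6.4185, c* = (1−0.07)·6.4185 ≈ 5.9692.
Setting f'(k) = n+δ gives 0.31·3.7·k^(0.31−1) = 0.076, hence k_gold = (0.31·3.7/0.076)^(1/0.69) ≈ 51.0897.
y_gold = 3.7·51.0897^0.31 ≈ 12.5252, c_gold = y_gold − 0.076·k_gold ≈ 8.6424.
Gain: Δc = 8.6424 − 5.9692 ≈ 2.6732.

Δc ≈ 2.6732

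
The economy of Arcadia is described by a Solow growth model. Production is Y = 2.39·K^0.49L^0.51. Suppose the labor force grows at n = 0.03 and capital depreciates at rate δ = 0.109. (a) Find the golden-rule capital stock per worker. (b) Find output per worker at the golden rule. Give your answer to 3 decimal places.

The effective depreciation rate is n + δ = 0.03 + 0.109 = 0.139.
Golden rule sets MPK = n+δ: 0.49·2.39·k^(0.49−1) = 0.139, so k_gold = (0.49·2.39/0.139)^(1/0.51) ≈ 65.2922.
y_gold = 2.39·65.2922^0.49 ≈ 18.5217.

(a) k_gold ≈ 65.292; (b) y_gold ≈ 18.522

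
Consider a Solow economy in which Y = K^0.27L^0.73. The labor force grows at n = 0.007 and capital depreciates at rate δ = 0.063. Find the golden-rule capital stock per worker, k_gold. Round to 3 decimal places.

Capital per worker breaks even when investment replaces (n + δ)·k; here n + δ = 0.07.
Maximizing c = f(k) − (n+δ)·k gives f'(k) = n+δ, i.e. 0.27·k^(0.27−1) = 0.07, so k_gold = (0.27/0.07)^(1/0.73) ≈ 6.3548.

k_gold ≈ 6.355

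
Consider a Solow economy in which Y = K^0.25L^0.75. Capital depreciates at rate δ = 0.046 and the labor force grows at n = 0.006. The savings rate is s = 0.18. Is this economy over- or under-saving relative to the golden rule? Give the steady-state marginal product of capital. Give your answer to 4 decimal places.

under-saving; MPK ≈ 0.0722

Break-even investment rate: n + δ = 0.006 + 0.046 = 0.052.
Steady-state k*: s·k^0.25 = 0.052·k gives k* = (0.18/0.052)^(1/0.75) ≈ 5.2363.
MPK = 0.25·5.2363^(-0.75) ≈ 0.0722.
MPK > n+δ = 0.052, so the economy is dynamically efficient (under-saving).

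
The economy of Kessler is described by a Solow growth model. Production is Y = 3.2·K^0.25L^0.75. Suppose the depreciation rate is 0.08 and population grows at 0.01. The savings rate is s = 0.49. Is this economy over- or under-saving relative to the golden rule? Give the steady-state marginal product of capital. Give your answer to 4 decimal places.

n + δ = 0.01 + 0.08 = 0.09.
Steady-state k*: s·A·k^0.25 = 0.09·k gives k* = (0.49·3.2/0.09)^(1/0.75) ≈ 45.1653.
MPK = 0.25·3.2·45.1653^(-0.75) ≈ 0.0459.
MPK < n+δ = 0.09, so the economy is dynamically inefficient (over-saving).

over-saving; MPK ≈ 0.0459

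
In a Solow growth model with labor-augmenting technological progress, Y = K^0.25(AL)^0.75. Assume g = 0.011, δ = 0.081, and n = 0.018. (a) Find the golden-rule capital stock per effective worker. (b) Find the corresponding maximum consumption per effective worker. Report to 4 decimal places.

(a) k_gold ≈ 2.9881; (b) c_gold ≈ 0.9861

n + g + δ = 0.018 + 0.011 + 0.081 = 0.11.
Golden rule sets MPK = n+g+δ: 0.25·k^(0.25−1) = 0.11, so k_gold = (0.25/0.11)^(1/0.75) ≈ 2.9881.
y_gold = 2.9881^0.25 ≈ 1.3148; c_gold = y_gold − 0.11·k_gold ≈ 0.9861.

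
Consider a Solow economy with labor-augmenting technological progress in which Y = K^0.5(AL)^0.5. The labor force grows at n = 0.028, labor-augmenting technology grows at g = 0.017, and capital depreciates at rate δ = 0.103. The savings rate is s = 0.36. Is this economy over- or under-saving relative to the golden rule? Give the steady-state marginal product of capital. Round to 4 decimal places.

under-saving; MPK ≈ 0.2056

The effective depreciation rate is n + g + δ = 0.028 + 0.017 + 0.103 = 0.148.
Steady-state k*: s·k^0.5 = 0.148·k gives k* = (0.36/0.148)^(1/0.5) ≈ 5.9167.
MPK = 0.5·5.9167^(-0.5) ≈ 0.2056.
MPK > n+g+δ = 0.148, so the economy is dynamically efficient (under-saving).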